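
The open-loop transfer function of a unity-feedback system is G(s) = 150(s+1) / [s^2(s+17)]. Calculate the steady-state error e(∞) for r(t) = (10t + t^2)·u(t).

The open loop has two poles at the origin → type 2 system. By superposition:
  • 10t: tracked with zero error.
  • t^2: e_ss = 2/K_a with K_a=150/17 → 17/75.
Total e_ss = 17/75.

17/75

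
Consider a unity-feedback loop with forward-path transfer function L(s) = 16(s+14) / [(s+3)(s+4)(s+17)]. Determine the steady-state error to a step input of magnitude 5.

L(s) has no factors of s in the denominator, so the system is type 0.
K_p = lim_{s→0} L(s) = 16·14 / (3·4·17) = 56/51.
e_ss = 5/(1 + K_p) = 5/(107/51) = 255/107.

255/107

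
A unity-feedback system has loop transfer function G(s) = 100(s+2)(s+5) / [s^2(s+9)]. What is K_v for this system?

K_v = lim_{s→0} s·G(s); with 2 poles at the origin the limit diverges, so K_v = ∞.

infinity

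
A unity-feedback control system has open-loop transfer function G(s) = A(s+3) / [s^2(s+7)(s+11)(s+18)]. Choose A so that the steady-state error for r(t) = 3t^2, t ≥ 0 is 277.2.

10

System type = 2 (two poles at s=0).
K_a = lim_{s→0} s^2·G(s) = A·3 / (7·11·18) = (1/462)·A.
e_ss = 6/K_a = 277.2 ⇒ K_a = 5/231 ⇒ A = (5/231)/(1/462) = 10.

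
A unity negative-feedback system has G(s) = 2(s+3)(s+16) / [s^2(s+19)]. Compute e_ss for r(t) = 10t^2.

95/24

G(s) has two factors of s in the denominator, so the system is type 2.
K_a = lim_{s→0} s^2·G(s) = 2·3·16 / (19) = 96/19.
r(t) = 10t^2 gives R(s) = 20/s^3.
e_ss = 20/K_a = 20/(96/19) = 95/24.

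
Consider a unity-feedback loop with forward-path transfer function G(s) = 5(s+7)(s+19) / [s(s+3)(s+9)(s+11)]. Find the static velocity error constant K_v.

The open loop has one pole at the origin → type 1 system.
K_v = lim_{s→0} s·G(s) = 5·7·19 / (3·9·11) = 665/297.

665/297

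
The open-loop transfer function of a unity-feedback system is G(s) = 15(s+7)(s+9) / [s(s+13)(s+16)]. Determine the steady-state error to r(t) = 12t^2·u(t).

System type = 1 (one pole at s=0).
K_a = lim_{s→0} s^2·G(s) = 0; the steady-state error to this parabolic input grows without bound.

infinity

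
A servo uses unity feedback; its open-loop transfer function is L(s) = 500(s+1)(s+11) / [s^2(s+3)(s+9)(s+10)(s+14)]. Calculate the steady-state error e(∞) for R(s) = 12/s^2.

0

Two free integrators in L(s): this is a type 2 system.
K_v = ∞ for a type-2 system; e_ss to a ramp is zero.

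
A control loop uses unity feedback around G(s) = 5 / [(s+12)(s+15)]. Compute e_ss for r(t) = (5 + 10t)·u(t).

infinity

G(s) has no factors of s in the denominator, so the system is type 0. Treating each term separately:
  • 5: e_ss = 5/(1+K_p) with K_p=1/36 → 180/37.
  • 10t: a type-0 system cannot track it, e_ss → ∞.
The unbounded component dominates.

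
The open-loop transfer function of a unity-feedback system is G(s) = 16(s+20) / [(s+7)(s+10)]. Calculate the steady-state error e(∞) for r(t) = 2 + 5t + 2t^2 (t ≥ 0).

No free integrators in G(s): this is a type 0 system. Treating each term separately:
  • 2: e_ss = 2/(1+K_p) with K_p=32/7 → 14/39.
  • 5t: a type-0 system cannot track it, e_ss → ∞.
  • 2t^2: a type-0 system cannot track it, e_ss → ∞.
The unbounded component dominates.

infinity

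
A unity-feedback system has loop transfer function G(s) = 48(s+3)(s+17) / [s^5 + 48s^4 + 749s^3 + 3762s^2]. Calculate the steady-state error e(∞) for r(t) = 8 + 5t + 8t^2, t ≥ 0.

Lowest-order denominator term is 3762s^2, so the open loop has 2 poles at the origin → type 2 system. Treating each term separately:
  • 8: tracked with zero error.
  • 5t: tracked with zero error.
  • 8t^2: e_ss = 16/K_a with K_a=136/209 → 418/17.
Total e_ss = 418/17.

418/17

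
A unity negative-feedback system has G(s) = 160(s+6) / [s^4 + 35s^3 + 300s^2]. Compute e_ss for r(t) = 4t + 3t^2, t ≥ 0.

Factoring s^2 from the denominator leaves a polynomial with constant term 300, so the system is type 2. Taking each input component in turn:
  • 4t: tracked with zero error.
  • 3t^2: e_ss = 6/K_a with K_a=3.2 → 1.875.
Total e_ss = 1.875.

1.875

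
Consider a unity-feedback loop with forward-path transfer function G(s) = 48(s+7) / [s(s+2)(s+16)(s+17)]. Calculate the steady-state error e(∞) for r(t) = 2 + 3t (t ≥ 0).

34/7

One free integrator in G(s): this is a type 1 system. By superposition:
  • 2: tracked with zero error.
  • 3t: e_ss = 3/K_v with K_v=21/34 → 34/7.
Total e_ss = 34/7.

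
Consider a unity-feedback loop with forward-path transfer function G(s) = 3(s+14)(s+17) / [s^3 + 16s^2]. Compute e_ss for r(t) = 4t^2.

Lowest-order denominator term is 16s^2, so the open loop has 2 poles at the origin → type 2 system.
K_a = lim_{s→0} s^2·G(s) = 3·14·17 / 16 = 44.625.
r(t) = 4t^2 gives R(s) = 8/s^3.
e_ss = 8/K_a = 8/44.625 = 64/357.

64/357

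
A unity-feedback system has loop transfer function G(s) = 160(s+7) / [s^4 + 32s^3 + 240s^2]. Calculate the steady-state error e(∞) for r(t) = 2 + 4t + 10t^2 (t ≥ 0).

Lowest-order denominator term is 240s^2, so the open loop has 2 poles at the origin → type 2 system. Taking each input component in turn:
  • 2: tracked with zero error.
  • 4t: tracked with zero error.
  • 10t^2: e_ss = 20/K_a with K_a=14/3 → 30/7.
Total e_ss = 30/7.

30/7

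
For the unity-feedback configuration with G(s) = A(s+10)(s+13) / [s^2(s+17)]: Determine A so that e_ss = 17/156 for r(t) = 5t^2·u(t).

Two free integrators in G(s): this is a type 2 system.
K_a = lim_{s→0} s^2·G(s) = A·10·13 / (17) = (130/17)·A.
e_ss = 10/K_a = 17/156 ⇒ K_a = 1560/17 ⇒ A = (1560/17)/(130/17) = 12.

12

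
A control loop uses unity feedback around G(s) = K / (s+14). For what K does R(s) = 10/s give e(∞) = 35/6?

10

No free integrators in G(s): this is a type 0 system.
K_p = lim_{s→0} G(s) = K / (14) = (1/14)·K.
e_ss = 10/(1 + K_p) = 35/6 ⇒ 1 + (1/14)·K = 12/7 ⇒ K = 10.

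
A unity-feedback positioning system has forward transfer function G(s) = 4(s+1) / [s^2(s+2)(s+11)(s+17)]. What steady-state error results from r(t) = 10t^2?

1870

G(s) has two factors of s in the denominator, so the system is type 2.
K_a = lim_{s→0} s^2·G(s) = 4·1 / (2·11·17) = 2/187.
r(t) = 10t^2 gives R(s) = 20/s^3.
e_ss = 20/K_a = 20/(2/187) = 1870.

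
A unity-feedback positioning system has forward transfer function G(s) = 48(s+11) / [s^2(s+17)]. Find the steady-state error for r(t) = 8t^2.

Two free integrators in G(s): this is a type 2 system.
K_a = lim_{s→0} s^2·G(s) = 48·11 / (17) = 528/17.
r(t) = 8t^2 gives R(s) = 16/s^3.
e_ss = 16/K_a = 16/(528/17) = 17/33.

17/33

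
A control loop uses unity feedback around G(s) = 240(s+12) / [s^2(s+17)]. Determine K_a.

2880/17

Two free integrators in G(s): this is a type 2 system.
K_a = lim_{s→0} s^2·G(s) = 240·12 / (17) = 2880/17.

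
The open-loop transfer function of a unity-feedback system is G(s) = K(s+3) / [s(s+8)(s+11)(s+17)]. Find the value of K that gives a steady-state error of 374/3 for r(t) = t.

4

G(s) has one factor of s in the denominator, so the system is type 1.
K_v = lim_{s→0} s·G(s) = K·3 / (8·11·17) = (3/1496)·K.
e_ss = 1/K_v = 374/3 ⇒ K_v = 3/374 ⇒ K = (3/374)/(3/1496) = 4.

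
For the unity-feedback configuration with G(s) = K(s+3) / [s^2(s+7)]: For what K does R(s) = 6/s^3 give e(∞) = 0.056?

250

The open loop has two poles at the origin → type 2 system.
K_a = lim_{s→0} s^2·G(s) = K·3 / (7) = (3/7)·K.
e_ss = 6/K_a = 0.056 ⇒ K_a = 750/7 ⇒ K = (750/7)/(3/7) = 250.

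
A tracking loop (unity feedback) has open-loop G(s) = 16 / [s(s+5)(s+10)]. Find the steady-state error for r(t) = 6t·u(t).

One free integrator in G(s): this is a type 1 system.
K_v = lim_{s→0} s·G(s) = 16 / (5·10) = 0.32.
e_ss = 6/K_v = 6/0.32 = 18.75.

18.75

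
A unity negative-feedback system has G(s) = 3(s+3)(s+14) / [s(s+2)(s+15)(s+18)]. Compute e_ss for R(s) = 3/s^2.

90/7

One free integrator in G(s): this is a type 1 system.
K_v = lim_{s→0} s·G(s) = 3·3·14 / (2·15·18) = 7/30.
e_ss = 3/K_v = 3/(7/30) = 90/7.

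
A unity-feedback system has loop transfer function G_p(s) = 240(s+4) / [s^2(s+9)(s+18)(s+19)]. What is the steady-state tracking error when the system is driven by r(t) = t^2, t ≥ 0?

G_p(s) has two factors of s in the denominator, so the system is type 2.
K_a = lim_{s→0} s^2·G_p(s) = 240·4 / (9·18·19) = 160/513.
r(t) = t^2 gives R(s) = 2/s^3.
e_ss = 2/K_a = 2/(160/513) = 6.4125.

6.4125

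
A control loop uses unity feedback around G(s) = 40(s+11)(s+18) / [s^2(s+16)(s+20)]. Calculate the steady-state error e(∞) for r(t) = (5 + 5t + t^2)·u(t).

8/99

System type = 2 (two poles at s=0). Treating each term separately:
  • 5: tracked with zero error.
  • 5t: tracked with zero error.
  • t^2: e_ss = 2/K_a with K_a=24.75 → 8/99.
Total e_ss = 8/99.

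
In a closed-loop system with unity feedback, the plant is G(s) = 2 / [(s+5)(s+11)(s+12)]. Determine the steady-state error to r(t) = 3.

G(s) has no factors of s in the denominator, so the system is type 0.
K_p = lim_{s→0} G(s) = 2 / (5·11·12) = 1/330.
e_ss = 3/(1 + K_p) = 3/(331/330) = 990/331.

990/331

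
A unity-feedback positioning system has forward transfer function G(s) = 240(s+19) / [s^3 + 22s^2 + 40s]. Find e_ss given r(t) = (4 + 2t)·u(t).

1/57

Factoring s from the denominator leaves a polynomial with constant term 40, so the system is type 1. Taking each input component in turn:
  • 4: tracked with zero error.
  • 2t: e_ss = 2/K_v with K_v=114 → 1/57.
Total e_ss = 1/57.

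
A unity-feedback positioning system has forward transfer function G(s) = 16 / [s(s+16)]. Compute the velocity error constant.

1

The open loop has one pole at the origin → type 1 system.
K_v = lim_{s→0} s·G(s) = 16 / (16) = 1.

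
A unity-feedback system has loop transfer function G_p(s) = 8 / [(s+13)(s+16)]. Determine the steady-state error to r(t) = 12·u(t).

104/9

No free integrators in G_p(s): this is a type 0 system.
K_p = lim_{s→0} G_p(s) = 8 / (13·16) = 1/26.
e_ss = 12/(1 + K_p) = 12/(27/26) = 104/9.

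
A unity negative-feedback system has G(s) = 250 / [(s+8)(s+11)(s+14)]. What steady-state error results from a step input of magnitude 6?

System type = 0 (no poles at s=0).
K_p = lim_{s→0} G(s) = 250 / (8·11·14) = 125/616.
e_ss = 6/(1 + K_p) = 6/(741/616) = 1232/247.

1232/247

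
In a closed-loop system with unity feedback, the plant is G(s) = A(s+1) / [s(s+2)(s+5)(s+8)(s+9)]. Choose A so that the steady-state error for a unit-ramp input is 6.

One free integrator in G(s): this is a type 1 system.
K_v = lim_{s→0} s·G(s) = A·1 / (2·5·8·9) = (1/720)·A.
e_ss = 1/K_v = 6 ⇒ K_v = 1/6 ⇒ A = (1/6)/(1/720) = 120.

120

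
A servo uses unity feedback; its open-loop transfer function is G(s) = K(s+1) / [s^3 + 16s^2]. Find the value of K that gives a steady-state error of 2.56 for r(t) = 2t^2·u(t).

25

Lowest-order denominator term is 16s^2, so the open loop has 2 poles at the origin → type 2 system.
K_a = lim_{s→0} s^2·G(s) = K·1 / 16 = 0.0625·K.
e_ss = 4/K_a = 2.56 ⇒ K_a = 1.5625 ⇒ K = 1.5625/0.0625 = 25.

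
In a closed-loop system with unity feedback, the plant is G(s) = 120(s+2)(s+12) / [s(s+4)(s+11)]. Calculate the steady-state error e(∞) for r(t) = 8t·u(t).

11/90

The open loop has one pole at the origin → type 1 system.
K_v = lim_{s→0} s·G(s) = 120·2·12 / (4·11) = 720/11.
e_ss = 8/K_v = 8/(720/11) = 11/90.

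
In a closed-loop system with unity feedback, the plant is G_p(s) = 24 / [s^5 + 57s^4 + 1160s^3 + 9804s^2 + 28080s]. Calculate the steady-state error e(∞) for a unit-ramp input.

1170

Lowest-order denominator term is 28080s, so the open loop has 1 pole at the origin → type 1 system.
K_v = lim_{s→0} s·G_p(s) = 24 / 28080 = 1/1170.
e_ss = 1/K_v = 1/(1/1170) = 1170.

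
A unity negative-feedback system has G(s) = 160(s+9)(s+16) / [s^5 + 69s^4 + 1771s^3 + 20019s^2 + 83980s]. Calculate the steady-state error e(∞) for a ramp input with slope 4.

Lowest-order denominator term is 83980s, so the open loop has 1 pole at the origin → type 1 system.
K_v = lim_{s→0} s·G(s) = 160·9·16 / 83980 = 1152/4199.
e_ss = 4/K_v = 4/(1152/4199) = 4199/288.

4199/288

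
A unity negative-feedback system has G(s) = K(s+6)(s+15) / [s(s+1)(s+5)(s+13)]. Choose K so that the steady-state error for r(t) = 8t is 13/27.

System type = 1 (one pole at s=0).
K_v = lim_{s→0} s·G(s) = K·6·15 / (1·5·13) = (18/13)·K.
e_ss = 8/K_v = 13/27 ⇒ K_v = 216/13 ⇒ K = (216/13)/(18/13) = 12.

12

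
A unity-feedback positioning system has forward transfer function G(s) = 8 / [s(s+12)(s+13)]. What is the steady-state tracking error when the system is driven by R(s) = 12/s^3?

infinity

System type = 1 (one pole at s=0).
K_a = lim_{s→0} s^2·G(s) = 0; the steady-state error to this parabolic input grows without bound.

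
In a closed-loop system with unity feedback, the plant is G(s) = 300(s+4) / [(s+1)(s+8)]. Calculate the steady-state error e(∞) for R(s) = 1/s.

G(s) has no factors of s in the denominator, so the system is type 0.
K_p = lim_{s→0} G(s) = 300·4 / (1·8) = 150.
e_ss = 1/(1 + K_p) = 1/151.

1/151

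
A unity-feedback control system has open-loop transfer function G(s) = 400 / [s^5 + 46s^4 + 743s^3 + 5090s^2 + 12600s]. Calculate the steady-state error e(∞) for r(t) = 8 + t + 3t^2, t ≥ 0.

infinity

Lowest-order denominator term is 12600s, so the open loop has 1 pole at the origin → type 1 system. Treating each term separately:
  • 8: tracked with zero error.
  • t: e_ss = 1/K_v with K_v=2/63 → 31.5.
  • 3t^2: a type-1 system cannot track it, e_ss → ∞.
The unbounded component dominates.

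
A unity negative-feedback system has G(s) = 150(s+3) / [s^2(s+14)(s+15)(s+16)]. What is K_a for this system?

15/112

The open loop has two poles at the origin → type 2 system.
K_a = lim_{s→0} s^2·G(s) = 150·3 / (14·15·16) = 15/112.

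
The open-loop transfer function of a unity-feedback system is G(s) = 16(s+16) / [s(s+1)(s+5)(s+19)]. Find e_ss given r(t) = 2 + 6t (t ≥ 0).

285/128

One free integrator in G(s): this is a type 1 system. Treating each term separately:
  • 2: tracked with zero error.
  • 6t: e_ss = 6/K_v with K_v=256/95 → 285/128.
Total e_ss = 285/128.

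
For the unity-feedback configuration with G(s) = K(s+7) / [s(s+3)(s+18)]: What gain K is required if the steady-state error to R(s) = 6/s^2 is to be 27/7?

G(s) has one factor of s in the denominator, so the system is type 1.
K_v = lim_{s→0} s·G(s) = K·7 / (3·18) = (7/54)·K.
e_ss = 6/K_v = 27/7 ⇒ K_v = 14/9 ⇒ K = (14/9)/(7/54) = 12.

12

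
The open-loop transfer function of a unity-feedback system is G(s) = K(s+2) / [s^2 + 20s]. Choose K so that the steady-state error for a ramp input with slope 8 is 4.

20

Lowest-order denominator term is 20s, so the open loop has 1 pole at the origin → type 1 system.
K_v = lim_{s→0} s·G(s) = K·2 / 20 = 0.1·K.
e_ss = 8/K_v = 4 ⇒ K_v = 2 ⇒ K = 2/0.1 = 20.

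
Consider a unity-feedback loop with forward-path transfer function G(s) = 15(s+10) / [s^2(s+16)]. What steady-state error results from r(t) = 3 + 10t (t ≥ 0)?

0

System type = 2 (two poles at s=0). Treating each term separately:
  • 3: tracked with zero error.
  • 10t: tracked with zero error.
Total e_ss = 0.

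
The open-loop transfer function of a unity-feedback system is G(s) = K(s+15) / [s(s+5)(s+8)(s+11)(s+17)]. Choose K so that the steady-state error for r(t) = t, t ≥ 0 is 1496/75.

25

System type = 1 (one pole at s=0).
K_v = lim_{s→0} s·G(s) = K·15 / (5·8·11·17) = (3/1496)·K.
e_ss = 1/K_v = 1496/75 ⇒ K_v = 75/1496 ⇒ K = (75/1496)/(3/1496) = 25.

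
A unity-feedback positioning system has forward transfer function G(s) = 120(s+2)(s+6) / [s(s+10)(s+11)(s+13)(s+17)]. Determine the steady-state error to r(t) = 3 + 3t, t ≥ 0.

2431/48

One free integrator in G(s): this is a type 1 system. Treating each term separately:
  • 3: tracked with zero error.
  • 3t: e_ss = 3/K_v with K_v=144/2431 → 2431/48.
Total e_ss = 2431/48.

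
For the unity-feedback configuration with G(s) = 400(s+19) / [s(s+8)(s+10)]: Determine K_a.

0

The open loop has one pole at the origin → type 1 system.
K_a = lim_{s→0} s^2·G(s) = 0 (the extra factor of s kills the finite limit).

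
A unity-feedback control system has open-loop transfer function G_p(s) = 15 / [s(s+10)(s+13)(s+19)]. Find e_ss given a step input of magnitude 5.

0

System type = 1 (one pole at s=0).
A type-1 system has K_p = ∞, so it tracks a step input with zero steady-state error.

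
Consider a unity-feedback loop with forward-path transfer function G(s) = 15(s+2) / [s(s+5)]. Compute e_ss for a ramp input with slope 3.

0.5

G(s) has one factor of s in the denominator, so the system is type 1.
K_v = lim_{s→0} s·G(s) = 15·2 / (5) = 6.
e_ss = 3/K_v = 3/6 = 0.5.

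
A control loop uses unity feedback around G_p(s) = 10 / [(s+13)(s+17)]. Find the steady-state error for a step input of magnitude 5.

1105/231

No free integrators in G_p(s): this is a type 0 system.
K_p = lim_{s→0} G_p(s) = 10 / (13·17) = 10/221.
e_ss = 5/(1 + K_p) = 5/(231/221) = 1105/231.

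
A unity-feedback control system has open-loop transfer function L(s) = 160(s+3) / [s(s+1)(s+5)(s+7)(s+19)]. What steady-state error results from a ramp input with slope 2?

The open loop has one pole at the origin → type 1 system.
K_v = lim_{s→0} s·L(s) = 160·3 / (1·5·7·19) = 96/133.
e_ss = 2/K_v = 2/(96/133) = 133/48.

133/48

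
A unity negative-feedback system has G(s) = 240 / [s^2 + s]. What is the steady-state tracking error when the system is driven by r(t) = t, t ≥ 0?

Lowest-order denominator term is s, so the open loop has 1 pole at the origin → type 1 system.
K_v = lim_{s→0} s·G(s) = 240 / 1 = 240.
e_ss = 1/K_v = 1/240.

1/240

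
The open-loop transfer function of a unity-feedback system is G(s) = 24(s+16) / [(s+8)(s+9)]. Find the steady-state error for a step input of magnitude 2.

No free integrators in G(s): this is a type 0 system.
K_p = lim_{s→0} G(s) = 24·16 / (8·9) = 16/3.
e_ss = 2/(1 + K_p) = 2/(19/3) = 6/19.

6/19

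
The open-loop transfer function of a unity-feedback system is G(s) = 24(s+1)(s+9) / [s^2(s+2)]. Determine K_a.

108

System type = 2 (two poles at s=0).
K_a = lim_{s→0} s^2·G(s) = 24·1·9 / (2) = 108.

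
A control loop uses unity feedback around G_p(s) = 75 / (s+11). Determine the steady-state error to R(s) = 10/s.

55/43

G_p(s) has no factors of s in the denominator, so the system is type 0.
K_p = lim_{s→0} G_p(s) = 75 / (11) = 75/11.
e_ss = 10/(1 + K_p) = 10/(86/11) = 55/43.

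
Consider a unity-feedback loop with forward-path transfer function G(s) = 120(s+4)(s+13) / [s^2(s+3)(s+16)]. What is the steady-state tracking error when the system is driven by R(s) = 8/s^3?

The open loop has two poles at the origin → type 2 system.
K_a = lim_{s→0} s^2·G(s) = 120·4·13 / (3·16) = 130.
r(t) = 4t^2 gives R(s) = 8/s^3.
e_ss = 8/K_a = 8/130 = 4/65.

4/65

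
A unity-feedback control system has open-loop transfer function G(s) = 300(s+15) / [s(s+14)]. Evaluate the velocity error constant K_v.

One free integrator in G(s): this is a type 1 system.
K_v = lim_{s→0} s·G(s) = 300·15 / (14) = 2250/7.

2250/7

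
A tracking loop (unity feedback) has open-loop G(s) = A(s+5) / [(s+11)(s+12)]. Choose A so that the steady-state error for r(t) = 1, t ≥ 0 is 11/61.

120

System type = 0 (no poles at s=0).
K_p = lim_{s→0} G(s) = A·5 / (11·12) = (5/132)·A.
e_ss = 1/(1 + K_p) = 11/61 ⇒ 1 + (5/132)·A = 61/11 ⇒ A = 120.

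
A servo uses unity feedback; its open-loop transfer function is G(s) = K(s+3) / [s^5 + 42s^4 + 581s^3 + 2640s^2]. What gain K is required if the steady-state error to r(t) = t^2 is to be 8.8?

200

The denominator has no term below 2640s^2 — 2 poles at s=0, type 2.
K_a = lim_{s→0} s^2·G(s) = K·3 / 2640 = (1/880)·K.
e_ss = 2/K_a = 8.8 ⇒ K_a = 5/22 ⇒ K = (5/22)/(1/880) = 200.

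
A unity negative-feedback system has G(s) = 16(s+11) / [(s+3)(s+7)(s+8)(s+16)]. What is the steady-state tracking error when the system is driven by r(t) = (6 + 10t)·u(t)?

No free integrators in G(s): this is a type 0 system. By superposition:
  • 6: e_ss = 6/(1+K_p) with K_p=11/168 → 1008/179.
  • 10t: a type-0 system cannot track it, e_ss → ∞.
The unbounded component dominates.

infinity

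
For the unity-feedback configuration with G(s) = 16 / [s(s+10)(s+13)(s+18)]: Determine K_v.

System type = 1 (one pole at s=0).
K_v = lim_{s→0} s·G(s) = 16 / (10·13·18) = 4/585.

4/585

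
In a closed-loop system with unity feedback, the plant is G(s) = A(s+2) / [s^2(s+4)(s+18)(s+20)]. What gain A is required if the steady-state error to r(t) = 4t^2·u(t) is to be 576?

System type = 2 (two poles at s=0).
K_a = lim_{s→0} s^2·G(s) = A·2 / (4·18·20) = (1/720)·A.
e_ss = 8/K_a = 576 ⇒ K_a = 1/72 ⇒ A = (1/72)/(1/720) = 10.

10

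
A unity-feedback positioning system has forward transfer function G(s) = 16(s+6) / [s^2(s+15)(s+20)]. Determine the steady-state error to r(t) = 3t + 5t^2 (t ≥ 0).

The open loop has two poles at the origin → type 2 system. By superposition:
  • 3t: tracked with zero error.
  • 5t^2: e_ss = 10/K_a with K_a=0.32 → 31.25.
Total e_ss = 31.25.

31.25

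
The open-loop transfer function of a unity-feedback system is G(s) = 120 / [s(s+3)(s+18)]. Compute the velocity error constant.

20/9

The open loop has one pole at the origin → type 1 system.
K_v = lim_{s→0} s·G(s) = 120 / (3·18) = 20/9.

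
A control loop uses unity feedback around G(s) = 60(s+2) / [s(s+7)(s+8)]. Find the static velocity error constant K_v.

The open loop has one pole at the origin → type 1 system.
K_v = lim_{s→0} s·G(s) = 60·2 / (7·8) = 15/7.

15/7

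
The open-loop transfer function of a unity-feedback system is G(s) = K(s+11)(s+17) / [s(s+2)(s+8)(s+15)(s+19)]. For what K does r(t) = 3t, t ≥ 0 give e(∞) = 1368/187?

10

The open loop has one pole at the origin → type 1 system.
K_v = lim_{s→0} s·G(s) = K·11·17 / (2·8·15·19) = (187/4560)·K.
e_ss = 3/K_v = 1368/187 ⇒ K_v = 187/456 ⇒ K = (187/456)/(187/4560) = 10.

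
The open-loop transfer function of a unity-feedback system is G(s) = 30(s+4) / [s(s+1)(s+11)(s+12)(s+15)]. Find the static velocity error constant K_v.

The open loop has one pole at the origin → type 1 system.
K_v = lim_{s→0} s·G(s) = 30·4 / (1·11·12·15) = 2/33.

2/33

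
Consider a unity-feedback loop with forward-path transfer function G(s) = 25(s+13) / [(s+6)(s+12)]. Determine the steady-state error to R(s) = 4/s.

G(s) has no factors of s in the denominator, so the system is type 0.
K_p = lim_{s→0} G(s) = 25·13 / (6·12) = 325/72.
e_ss = 4/(1 + K_p) = 4/(397/72) = 288/397.

288/397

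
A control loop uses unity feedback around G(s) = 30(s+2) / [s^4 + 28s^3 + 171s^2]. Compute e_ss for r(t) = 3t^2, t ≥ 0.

17.1

The denominator has no term below 171s^2 — 2 poles at s=0, type 2.
K_a = lim_{s→0} s^2·G(s) = 30·2 / 171 = 20/57.
r(t) = 3t^2 gives R(s) = 6/s^3.
e_ss = 6/K_a = 6/(20/57) = 17.1.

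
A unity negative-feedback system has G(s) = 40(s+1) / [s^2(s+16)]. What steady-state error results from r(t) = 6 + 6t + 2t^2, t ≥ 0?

G(s) has two factors of s in the denominator, so the system is type 2. By superposition:
  • 6: tracked with zero error.
  • 6t: tracked with zero error.
  • 2t^2: e_ss = 4/K_a with K_a=2.5 → 1.6.
Total e_ss = 1.6.

1.6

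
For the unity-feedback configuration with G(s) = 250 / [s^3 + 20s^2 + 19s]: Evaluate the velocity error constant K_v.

Lowest-order denominator term is 19s, so the open loop has 1 pole at the origin → type 1 system.
K_v = lim_{s→0} s·G(s) = 250 / 19 = 250/19.

250/19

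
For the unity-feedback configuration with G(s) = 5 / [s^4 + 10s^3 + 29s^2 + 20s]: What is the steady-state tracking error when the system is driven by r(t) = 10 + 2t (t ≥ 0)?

8

Factoring s from the denominator leaves a polynomial with constant term 20, so the system is type 1. Treating each term separately:
  • 10: tracked with zero error.
  • 2t: e_ss = 2/K_v with K_v=0.25 → 8.
Total e_ss = 8.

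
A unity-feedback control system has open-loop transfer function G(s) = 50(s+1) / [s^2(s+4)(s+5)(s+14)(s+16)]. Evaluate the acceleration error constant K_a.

5/448

The open loop has two poles at the origin → type 2 system.
K_a = lim_{s→0} s^2·G(s) = 50·1 / (4·5·14·16) = 5/448.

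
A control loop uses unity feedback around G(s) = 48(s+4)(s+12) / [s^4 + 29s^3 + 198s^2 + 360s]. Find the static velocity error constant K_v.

The denominator has no term below 360s — 1 pole at s=0, type 1.
K_v = lim_{s→0} s·G(s) = 48·4·12 / 360 = 6.4.

6.4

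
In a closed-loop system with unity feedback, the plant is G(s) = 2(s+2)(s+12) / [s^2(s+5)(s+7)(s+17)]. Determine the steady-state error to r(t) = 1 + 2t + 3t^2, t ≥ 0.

System type = 2 (two poles at s=0). By superposition:
  • 1: tracked with zero error.
  • 2t: tracked with zero error.
  • 3t^2: e_ss = 6/K_a with K_a=48/595 → 74.375.
Total e_ss = 74.375.

74.375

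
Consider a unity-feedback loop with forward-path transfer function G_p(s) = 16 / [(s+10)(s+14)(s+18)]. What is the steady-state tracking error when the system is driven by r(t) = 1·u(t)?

315/317

System type = 0 (no poles at s=0).
K_p = lim_{s→0} G_p(s) = 16 / (10·14·18) = 2/315.
e_ss = 1/(1 + K_p) = 1/(317/315) = 315/317.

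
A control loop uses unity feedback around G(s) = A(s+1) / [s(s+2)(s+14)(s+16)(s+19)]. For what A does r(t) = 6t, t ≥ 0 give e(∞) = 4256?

The open loop has one pole at the origin → type 1 system.
K_v = lim_{s→0} s·G(s) = A·1 / (2·14·16·19) = (1/8512)·A.
e_ss = 6/K_v = 4256 ⇒ K_v = 3/2128 ⇒ A = (3/2128)/(1/8512) = 12.

12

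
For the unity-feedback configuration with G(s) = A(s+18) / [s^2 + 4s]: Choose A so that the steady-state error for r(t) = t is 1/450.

Lowest-order denominator term is 4s, so the open loop has 1 pole at the origin → type 1 system.
K_v = lim_{s→0} s·G(s) = A·18 / 4 = 4.5·A.
e_ss = 1/K_v = 1/450 ⇒ K_v = 450 ⇒ A = 450/4.5 = 100.

100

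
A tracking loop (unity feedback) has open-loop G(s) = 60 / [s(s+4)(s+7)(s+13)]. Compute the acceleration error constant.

0

System type = 1 (one pole at s=0).
K_a = lim_{s→0} s^2·G(s) = 0 (the extra factor of s kills the finite limit).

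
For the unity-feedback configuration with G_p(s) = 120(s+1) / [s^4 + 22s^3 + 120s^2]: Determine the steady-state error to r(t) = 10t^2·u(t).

20

The denominator has no term below 120s^2 — 2 poles at s=0, type 2.
K_a = lim_{s→0} s^2·G_p(s) = 120·1 / 120 = 1.
r(t) = 10t^2 gives R(s) = 20/s^3.
e_ss = 20/K_a = 20/1 = 20.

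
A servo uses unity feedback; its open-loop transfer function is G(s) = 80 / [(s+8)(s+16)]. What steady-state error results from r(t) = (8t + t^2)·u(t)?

G(s) has no factors of s in the denominator, so the system is type 0. Taking each input component in turn:
  • 8t: a type-0 system cannot track it, e_ss → ∞.
  • t^2: a type-0 system cannot track it, e_ss → ∞.
The unbounded component dominates.

infinity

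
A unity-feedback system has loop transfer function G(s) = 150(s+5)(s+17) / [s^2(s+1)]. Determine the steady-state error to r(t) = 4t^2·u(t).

4/6375

G(s) has two factors of s in the denominator, so the system is type 2.
K_a = lim_{s→0} s^2·G(s) = 150·5·17 / (1) = 12750.
r(t) = 4t^2 gives R(s) = 8/s^3.
e_ss = 8/K_a = 8/12750 = 4/6375.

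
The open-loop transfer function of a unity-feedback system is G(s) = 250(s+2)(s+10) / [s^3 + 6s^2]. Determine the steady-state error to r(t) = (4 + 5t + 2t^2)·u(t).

The denominator has no term below 6s^2 — 2 poles at s=0, type 2. Taking each input component in turn:
  • 4: tracked with zero error.
  • 5t: tracked with zero error.
  • 2t^2: e_ss = 4/K_a with K_a=2500/3 → 0.0048.
Total e_ss = 0.0048.

0.0048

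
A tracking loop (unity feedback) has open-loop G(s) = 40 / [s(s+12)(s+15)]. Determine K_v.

2/9

One free integrator in G(s): this is a type 1 system.
K_v = lim_{s→0} s·G(s) = 40 / (12·15) = 2/9.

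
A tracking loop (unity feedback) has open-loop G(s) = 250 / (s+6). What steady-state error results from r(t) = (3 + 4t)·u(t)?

infinity

No free integrators in G(s): this is a type 0 system. Treating each term separately:
  • 3: e_ss = 3/(1+K_p) with K_p=125/3 → 9/128.
  • 4t: a type-0 system cannot track it, e_ss → ∞.
The unbounded component dominates.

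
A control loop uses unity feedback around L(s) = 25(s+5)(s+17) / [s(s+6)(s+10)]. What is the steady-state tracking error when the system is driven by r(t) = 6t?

72/425

One free integrator in L(s): this is a type 1 system.
K_v = lim_{s→0} s·L(s) = 25·5·17 / (6·10) = 425/12.
e_ss = 6/K_v = 6/(425/12) = 72/425.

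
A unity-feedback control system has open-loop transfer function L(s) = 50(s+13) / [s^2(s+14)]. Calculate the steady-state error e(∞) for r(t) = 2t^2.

28/325

The open loop has two poles at the origin → type 2 system.
K_a = lim_{s→0} s^2·L(s) = 50·13 / (14) = 325/7.
r(t) = 2t^2 gives R(s) = 4/s^3.
e_ss = 4/K_a = 4/(325/7) = 28/325.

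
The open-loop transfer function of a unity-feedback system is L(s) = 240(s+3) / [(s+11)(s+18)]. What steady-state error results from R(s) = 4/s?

44/51

System type = 0 (no poles at s=0).
K_p = lim_{s→0} L(s) = 240·3 / (11·18) = 40/11.
e_ss = 4/(1 + K_p) = 4/(51/11) = 44/51.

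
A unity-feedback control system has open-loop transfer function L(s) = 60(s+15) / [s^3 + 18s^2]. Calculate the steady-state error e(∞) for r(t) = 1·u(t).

Lowest-order denominator term is 18s^2, so the open loop has 2 poles at the origin → type 2 system.
A type-2 system has K_p = ∞, so it tracks a step input with zero steady-state error.

0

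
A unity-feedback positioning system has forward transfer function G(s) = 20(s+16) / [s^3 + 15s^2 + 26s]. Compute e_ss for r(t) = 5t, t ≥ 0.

13/32

Factoring s from the denominator leaves a polynomial with constant term 26, so the system is type 1.
K_v = lim_{s→0} s·G(s) = 20·16 / 26 = 160/13.
e_ss = 5/K_v = 5/(160/13) = 13/32.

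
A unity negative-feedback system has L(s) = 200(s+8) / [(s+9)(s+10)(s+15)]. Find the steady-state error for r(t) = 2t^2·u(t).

L(s) has no factors of s in the denominator, so the system is type 0.
For a type-0 system K_a = 0, so e_ss to a parabolic input is unbounded.

infinity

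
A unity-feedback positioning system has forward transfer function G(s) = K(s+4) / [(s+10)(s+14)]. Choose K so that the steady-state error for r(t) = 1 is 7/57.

No free integrators in G(s): this is a type 0 system.
K_p = lim_{s→0} G(s) = K·4 / (10·14) = (1/35)·K.
e_ss = 1/(1 + K_p) = 7/57 ⇒ 1 + (1/35)·K = 57/7 ⇒ K = 250.

250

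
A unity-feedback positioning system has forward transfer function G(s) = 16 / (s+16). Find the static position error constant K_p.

System type = 0 (no poles at s=0).
K_p = lim_{s→0} G(s) = 16 / (16) = 1.

1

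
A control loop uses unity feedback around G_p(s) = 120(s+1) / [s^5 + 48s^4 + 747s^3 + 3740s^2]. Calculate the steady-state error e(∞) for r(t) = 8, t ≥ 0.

Lowest-order denominator term is 3740s^2, so the open loop has 2 poles at the origin → type 2 system.
K_p = ∞ for a type-2 system; e_ss to a step is zero.

0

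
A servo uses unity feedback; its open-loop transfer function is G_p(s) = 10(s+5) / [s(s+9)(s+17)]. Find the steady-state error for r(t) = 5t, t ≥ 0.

15.3

One free integrator in G_p(s): this is a type 1 system.
K_v = lim_{s→0} s·G_p(s) = 10·5 / (9·17) = 50/153.
e_ss = 5/K_v = 5/(50/153) = 15.3.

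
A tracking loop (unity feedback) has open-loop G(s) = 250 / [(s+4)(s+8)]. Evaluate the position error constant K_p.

The open loop has no poles at the origin → type 0 system.
K_p = lim_{s→0} G(s) = 250 / (4·8) = 7.8125.

7.8125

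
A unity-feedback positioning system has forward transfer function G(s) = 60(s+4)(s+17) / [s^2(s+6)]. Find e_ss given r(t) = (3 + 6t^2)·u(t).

G(s) has two factors of s in the denominator, so the system is type 2. By superposition:
  • 3: tracked with zero error.
  • 6t^2: e_ss = 12/K_a with K_a=680 → 3/170.
Total e_ss = 3/170.

3/170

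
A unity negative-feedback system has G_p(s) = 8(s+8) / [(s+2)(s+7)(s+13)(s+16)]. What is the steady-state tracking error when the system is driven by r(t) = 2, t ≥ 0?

G_p(s) has no factors of s in the denominator, so the system is type 0.
K_p = lim_{s→0} G_p(s) = 8·8 / (2·7·13·16) = 2/91.
e_ss = 2/(1 + K_p) = 2/(93/91) = 182/93.

182/93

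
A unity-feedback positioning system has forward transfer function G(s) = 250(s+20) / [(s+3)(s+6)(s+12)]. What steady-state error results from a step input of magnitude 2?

27/326

The open loop has no poles at the origin → type 0 system.
K_p = lim_{s→0} G(s) = 250·20 / (3·6·12) = 625/27.
e_ss = 2/(1 + K_p) = 2/(652/27) = 27/326.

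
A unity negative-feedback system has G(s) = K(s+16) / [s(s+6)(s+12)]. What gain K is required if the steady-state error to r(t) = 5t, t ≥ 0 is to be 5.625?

4

G(s) has one factor of s in the denominator, so the system is type 1.
K_v = lim_{s→0} s·G(s) = K·16 / (6·12) = (2/9)·K.
e_ss = 5/K_v = 5.625 ⇒ K_v = 8/9 ⇒ K = (8/9)/(2/9) = 4.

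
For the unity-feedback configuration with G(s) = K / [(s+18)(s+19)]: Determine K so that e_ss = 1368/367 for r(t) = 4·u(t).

System type = 0 (no poles at s=0).
K_p = lim_{s→0} G(s) = K / (18·19) = (1/342)·K.
e_ss = 4/(1 + K_p) = 1368/367 ⇒ 1 + (1/342)·K = 367/342 ⇒ K = 25.

25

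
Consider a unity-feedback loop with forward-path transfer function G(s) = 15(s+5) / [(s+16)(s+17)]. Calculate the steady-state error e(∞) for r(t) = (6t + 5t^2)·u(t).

infinity

G(s) has no factors of s in the denominator, so the system is type 0. Treating each term separately:
  • 6t: a type-0 system cannot track it, e_ss → ∞.
  • 5t^2: a type-0 system cannot track it, e_ss → ∞.
The unbounded component dominates.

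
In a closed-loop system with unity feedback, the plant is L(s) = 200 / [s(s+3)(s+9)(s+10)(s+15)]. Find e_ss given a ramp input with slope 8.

System type = 1 (one pole at s=0).
K_v = lim_{s→0} s·L(s) = 200 / (3·9·10·15) = 4/81.
e_ss = 8/K_v = 8/(4/81) = 162.

162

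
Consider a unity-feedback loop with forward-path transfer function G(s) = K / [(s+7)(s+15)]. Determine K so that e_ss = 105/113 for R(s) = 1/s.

No free integrators in G(s): this is a type 0 system.
K_p = lim_{s→0} G(s) = K / (7·15) = (1/105)·K.
e_ss = 1/(1 + K_p) = 105/113 ⇒ 1 + (1/105)·K = 113/105 ⇒ K = 8.

8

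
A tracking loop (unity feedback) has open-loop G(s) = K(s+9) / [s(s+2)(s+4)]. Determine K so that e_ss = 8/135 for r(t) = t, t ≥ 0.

15

G(s) has one factor of s in the denominator, so the system is type 1.
K_v = lim_{s→0} s·G(s) = K·9 / (2·4) = 1.125·K.
e_ss = 1/K_v = 8/135 ⇒ K_v = 16.875 ⇒ K = 16.875/1.125 = 15.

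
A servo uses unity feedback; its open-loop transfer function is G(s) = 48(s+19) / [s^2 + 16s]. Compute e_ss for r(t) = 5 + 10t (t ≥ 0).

The denominator has no term below 16s — 1 pole at s=0, type 1. By superposition:
  • 5: tracked with zero error.
  • 10t: e_ss = 10/K_v with K_v=57 → 10/57.
Total e_ss = 10/57.

10/57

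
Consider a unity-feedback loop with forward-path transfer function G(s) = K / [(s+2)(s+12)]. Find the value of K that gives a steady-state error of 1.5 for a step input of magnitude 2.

8

No free integrators in G(s): this is a type 0 system.
K_p = lim_{s→0} G(s) = K / (2·12) = (1/24)·K.
e_ss = 2/(1 + K_p) = 1.5 ⇒ 1 + (1/24)·K = 4/3 ⇒ K = 8.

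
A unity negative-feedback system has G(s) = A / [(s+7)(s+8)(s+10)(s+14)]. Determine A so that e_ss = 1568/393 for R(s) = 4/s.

No free integrators in G(s): this is a type 0 system.
K_p = lim_{s→0} G(s) = A / (7·8·10·14) = (1/7840)·A.
e_ss = 4/(1 + K_p) = 1568/393 ⇒ 1 + (1/7840)·A = 393/392 ⇒ A = 20.

20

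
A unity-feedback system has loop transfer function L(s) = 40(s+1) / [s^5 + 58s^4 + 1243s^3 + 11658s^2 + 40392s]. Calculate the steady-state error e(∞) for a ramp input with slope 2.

2019.6

The denominator has no term below 40392s — 1 pole at s=0, type 1.
K_v = lim_{s→0} s·L(s) = 40·1 / 40392 = 5/5049.
e_ss = 2/K_v = 2/(5/5049) = 2019.6.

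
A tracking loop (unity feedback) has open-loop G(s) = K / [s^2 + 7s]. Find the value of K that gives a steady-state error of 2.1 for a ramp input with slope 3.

10

Lowest-order denominator term is 7s, so the open loop has 1 pole at the origin → type 1 system.
K_v = lim_{s→0} s·G(s) = K / 7 = (1/7)·K.
e_ss = 3/K_v = 2.1 ⇒ K_v = 10/7 ⇒ K = (10/7)/(1/7) = 10.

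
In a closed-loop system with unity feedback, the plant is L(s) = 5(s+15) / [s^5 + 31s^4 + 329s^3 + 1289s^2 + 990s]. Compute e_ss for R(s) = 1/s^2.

Lowest-order denominator term is 990s, so the open loop has 1 pole at the origin → type 1 system.
K_v = lim_{s→0} s·L(s) = 5·15 / 990 = 5/66.
e_ss = 1/K_v = 1/(5/66) = 13.2.

13.2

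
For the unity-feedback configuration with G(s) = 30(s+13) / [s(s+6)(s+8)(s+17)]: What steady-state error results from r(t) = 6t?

One free integrator in G(s): this is a type 1 system.
K_v = lim_{s→0} s·G(s) = 30·13 / (6·8·17) = 65/136.
e_ss = 6/K_v = 6/(65/136) = 816/65.

816/65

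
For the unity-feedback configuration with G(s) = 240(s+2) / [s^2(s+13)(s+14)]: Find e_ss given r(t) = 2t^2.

System type = 2 (two poles at s=0).
K_a = lim_{s→0} s^2·G(s) = 240·2 / (13·14) = 240/91.
r(t) = 2t^2 gives R(s) = 4/s^3.
e_ss = 4/K_a = 4/(240/91) = 91/60.

91/60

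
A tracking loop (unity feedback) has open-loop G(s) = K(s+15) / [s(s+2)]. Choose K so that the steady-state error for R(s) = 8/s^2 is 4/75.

20

System type = 1 (one pole at s=0).
K_v = lim_{s→0} s·G(s) = K·15 / (2) = 7.5·K.
e_ss = 8/K_v = 4/75 ⇒ K_v = 150 ⇒ K = 150/7.5 = 20.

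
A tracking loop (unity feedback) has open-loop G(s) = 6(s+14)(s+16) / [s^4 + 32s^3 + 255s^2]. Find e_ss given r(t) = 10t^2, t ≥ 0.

425/112

Lowest-order denominator term is 255s^2, so the open loop has 2 poles at the origin → type 2 system.
K_a = lim_{s→0} s^2·G(s) = 6·14·16 / 255 = 448/85.
r(t) = 10t^2 gives R(s) = 20/s^3.
e_ss = 20/K_a = 20/(448/85) = 425/112.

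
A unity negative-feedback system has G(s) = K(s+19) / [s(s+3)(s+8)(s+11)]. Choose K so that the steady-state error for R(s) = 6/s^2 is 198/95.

40

G(s) has one factor of s in the denominator, so the system is type 1.
K_v = lim_{s→0} s·G(s) = K·19 / (3·8·11) = (19/264)·K.
e_ss = 6/K_v = 198/95 ⇒ K_v = 95/33 ⇒ K = (95/33)/(19/264) = 40.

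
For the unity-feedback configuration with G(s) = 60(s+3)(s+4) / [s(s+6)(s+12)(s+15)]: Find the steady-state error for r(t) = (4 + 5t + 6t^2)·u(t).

infinity

One free integrator in G(s): this is a type 1 system. By superposition:
  • 4: tracked with zero error.
  • 5t: e_ss = 5/K_v with K_v=2/3 → 7.5.
  • 6t^2: a type-1 system cannot track it, e_ss → ∞.
The unbounded component dominates.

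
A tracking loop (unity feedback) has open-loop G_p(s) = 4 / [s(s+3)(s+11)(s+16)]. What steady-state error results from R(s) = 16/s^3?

The open loop has one pole at the origin → type 1 system.
For a type-1 system K_a = 0, so e_ss to a parabolic input is unbounded.

infinity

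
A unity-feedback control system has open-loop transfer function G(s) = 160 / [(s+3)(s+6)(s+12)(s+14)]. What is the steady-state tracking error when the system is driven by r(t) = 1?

189/199

G(s) has no factors of s in the denominator, so the system is type 0.
K_p = lim_{s→0} G(s) = 160 / (3·6·12·14) = 10/189.
e_ss = 1/(1 + K_p) = 1/(199/189) = 189/199.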